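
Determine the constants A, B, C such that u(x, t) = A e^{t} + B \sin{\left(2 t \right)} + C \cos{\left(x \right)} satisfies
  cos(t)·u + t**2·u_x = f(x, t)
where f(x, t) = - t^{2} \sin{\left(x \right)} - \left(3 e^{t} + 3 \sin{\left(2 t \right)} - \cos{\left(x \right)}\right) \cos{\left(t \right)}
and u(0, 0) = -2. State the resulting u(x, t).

Substitute the ansatz u = A e^{t} + B \sin{\left(2 t \right)} + C \cos{\left(x \right)} into the left-hand side.
Derivatives of the ansatz:
  u_x = - C \sin{\left(x \right)}
Term by term:
  cos(t)·u = A e^{t} \cos{\left(t \right)} + B \sin{\left(2 t \right)} \cos{\left(t \right)} + C \cos{\left(t \right)} \cos{\left(x \right)}
  t**2·u_x = - C t^{2} \sin{\left(x \right)}
So the left-hand side equals
  A e^{t} \cos{\left(t \right)} + B \sin{\left(2 t \right)} \cos{\left(t \right)} - C t^{2} \sin{\left(x \right)} + C \cos{\left(t \right)} \cos{\left(x \right)}
This must equal f(x, t) identically; expanded, f = - t^{2} \sin{\left(x \right)} - 3 e^{t} \cos{\left(t \right)} - 3 \sin{\left(2 t \right)} \cos{\left(t \right)} + \cos{\left(t \right)} \cos{\left(x \right)}.
Matching coefficients of the independent functions:
  [t^{2} \sin{\left(x \right)}]:  - C = -1
  [e^{t} \cos{\left(t \right)}]:  A = -3
  [\sin{\left(2 t \right)} \cos{\left(t \right)}]:  B = -3
  [\cos{\left(t \right)} \cos{\left(x \right)}]:  C = 1
Solving: A = -3, B = -3, C = 1.
Check against the point condition:
  u(0, 0) = -2  ⟹  A + C = -2  ✓
Hence u(x, t) = - 3 e^{t} - 3 \sin{\left(2 t \right)} + \cos{\left(x \right)}.

Answer: u(x, t) = - 3 e^{t} - 3 \sin{\left(2 t \right)} + \cos{\left(x \right)}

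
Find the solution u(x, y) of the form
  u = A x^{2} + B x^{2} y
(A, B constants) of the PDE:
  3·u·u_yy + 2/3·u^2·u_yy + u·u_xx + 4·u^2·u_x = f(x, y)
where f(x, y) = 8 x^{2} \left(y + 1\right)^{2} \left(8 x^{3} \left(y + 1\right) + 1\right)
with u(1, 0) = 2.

Substitute the ansatz u = A x^{2} + B x^{2} y into the left-hand side.
Derivatives of the ansatz:
  u_yy = 0
  u_xx = 2 A + 2 B y
  u_x = 2 A x + 2 B x y
Term by term:
  3·u·u_yy = 0
  2/3·u^2·u_yy = 0
  u·u_xx = 2 A^{2} x^{2} + 4 A B x^{2} y + 2 B^{2} x^{2} y^{2}
  4·u^2·u_x = 8 A^{3} x^{5} + 24 A^{2} B x^{5} y + 24 A B^{2} x^{5} y^{2} + 8 B^{3} x^{5} y^{3}
So the left-hand side equals
  8 A^{3} x^{5} + 24 A^{2} B x^{5} y + 2 A^{2} x^{2} + 24 A B^{2} x^{5} y^{2} + 4 A B x^{2} y + 8 B^{3} x^{5} y^{3} + 2 B^{2} x^{2} y^{2}
This must equal f(x, y) identically; expanded, f = 64 x^{5} y^{3} + 192 x^{5} y^{2} + 192 x^{5} y + 64 x^{5} + 8 x^{2} y^{2} + 16 x^{2} y + 8 x^{2}.
Matching coefficients of the independent functions:
  [x^{2}]:  2 A^{2} = 8
  [x^{5}]:  8 A^{3} = 64
  [x^{2} y]:  4 A B = 16
  [x^{2} y^{2}]:  2 B^{2} = 8
  [x^{5} y]:  24 A^{2} B = 192
  [x^{5} y^{2}]:  24 A B^{2} = 192
  [x^{5} y^{3}]:  8 B^{3} = 64
Solving: A = 2, B = 2.
Check against the point condition:
  u(1, 0) = 2  ⟹  A = 2  ✓
Hence u(x, y) = 2 x^{2} y + 2 x^{2}.

Answer: u(x, y) = 2 x^{2} y + 2 x^{2}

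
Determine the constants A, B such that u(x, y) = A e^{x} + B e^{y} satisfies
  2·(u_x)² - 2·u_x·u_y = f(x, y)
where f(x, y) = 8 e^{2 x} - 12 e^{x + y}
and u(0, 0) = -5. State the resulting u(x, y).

Answer: u(x, y) = - 2 e^{x} - 3 e^{y}

Derivation:
Substitute the ansatz u = A e^{x} + B e^{y} into the left-hand side.
Derivatives of the ansatz:
  u_x = A e^{x}
  u_y = B e^{y}
Term by term:
  2·(u_x)² = 2 A^{2} e^{2 x}
  -2·u_x·u_y = - 2 A B e^{x} e^{y}
So the left-hand side equals
  2 A^{2} e^{2 x} - 2 A B e^{x} e^{y}
This must equal f(x, y) identically; expanded, f = 8 e^{2 x} - 12 e^{x} e^{y}.
Matching coefficients of the independent functions:
  [e^{x} e^{y}]:  - 2 A B = -12
  [e^{2 x}]:  2 A^{2} = 8
These equations allow (A, B) = (-2, -3) or (2, 3).
Impose the point condition(s):
  u(0, 0) = -5  ⟹  A + B = -5
Only A = -2, B = -3 satisfies everything.
Hence u(x, y) = - 2 e^{x} - 3 e^{y}.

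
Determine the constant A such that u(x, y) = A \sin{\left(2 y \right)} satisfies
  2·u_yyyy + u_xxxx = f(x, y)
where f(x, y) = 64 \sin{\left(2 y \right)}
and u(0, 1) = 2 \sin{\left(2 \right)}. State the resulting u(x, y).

Answer: u(x, y) = 2 \sin{\left(2 y \right)}

Derivation:
Substitute the ansatz u = A \sin{\left(2 y \right)} into the left-hand side.
Derivatives of the ansatz:
  u_yyyy = 16 A \sin{\left(2 y \right)}
  u_xxxx = 0
Term by term:
  2·u_yyyy = 32 A \sin{\left(2 y \right)}
  u_xxxx = 0
So the left-hand side equals
  32 A \sin{\left(2 y \right)}
This must equal f(x, y) = 64 \sin{\left(2 y \right)} identically.
Matching coefficients of the independent functions:
  [\sin{\left(2 y \right)}]:  32 A = 64
Solving: A = 2.
Check against the point condition:
  u(0, 1) = 2 \sin{\left(2 \right)}  ⟹  A \sin{\left(2 \right)} = 2 \sin{\left(2 \right)}  ✓
Hence u(x, y) = 2 \sin{\left(2 y \right)}.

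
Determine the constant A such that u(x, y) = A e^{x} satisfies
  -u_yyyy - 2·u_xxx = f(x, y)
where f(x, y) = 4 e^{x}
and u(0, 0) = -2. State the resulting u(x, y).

Substitute the ansatz u = A e^{x} into the left-hand side.
Derivatives of the ansatz:
  u_yyyy = 0
  u_xxx = A e^{x}
Term by term:
  -u_yyyy = 0
  -2·u_xxx = - 2 A e^{x}
So the left-hand side equals
  - 2 A e^{x}
This must equal f(x, y) = 4 e^{x} identically.
Matching coefficients of the independent functions:
  [e^{x}]:  - 2 A = 4
Solving: A = -2.
Check against the point condition:
  u(0, 0) = -2  ⟹  A = -2  ✓
Hence u(x, y) = - 2 e^{x}.

Answer: u(x, y) = - 2 e^{x}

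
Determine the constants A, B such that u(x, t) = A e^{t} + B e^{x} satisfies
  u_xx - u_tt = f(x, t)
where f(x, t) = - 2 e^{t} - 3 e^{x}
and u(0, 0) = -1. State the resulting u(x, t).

Substitute the ansatz u = A e^{t} + B e^{x} into the left-hand side.
Derivatives of the ansatz:
  u_xx = B e^{x}
  u_tt = A e^{t}
Term by term:
  u_xx = B e^{x}
  -u_tt = - A e^{t}
So the left-hand side equals
  - A e^{t} + B e^{x}
This must equal f(x, t) = - 2 e^{t} - 3 e^{x} identically.
Matching coefficients of the independent functions:
  [e^{t}]:  - A = -2
  [e^{x}]:  B = -3
Solving: A = 2, B = -3.
Check against the point condition:
  u(0, 0) = -1  ⟹  A + B = -1  ✓
Hence u(x, t) = 2 e^{t} - 3 e^{x}.

Answer: u(x, t) = 2 e^{t} - 3 e^{x}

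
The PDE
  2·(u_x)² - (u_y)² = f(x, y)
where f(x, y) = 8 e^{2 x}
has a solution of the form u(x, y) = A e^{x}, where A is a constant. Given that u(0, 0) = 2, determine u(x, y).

Substitute the ansatz u = A e^{x} into the left-hand side.
Derivatives of the ansatz:
  u_x = A e^{x}
  u_y = 0
Term by term:
  2·(u_x)² = 2 A^{2} e^{2 x}
  -(u_y)² = 0
So the left-hand side equals
  2 A^{2} e^{2 x}
This must equal f(x, y) = 8 e^{2 x} identically.
Matching coefficients of the independent functions:
  [e^{2 x}]:  2 A^{2} = 8
These equations allow (A) = (-2) or (2).
Impose the point condition(s):
  u(0, 0) = 2  ⟹  A = 2
Only A = 2 satisfies everything.
Hence u(x, y) = 2 e^{x}.

Answer: u(x, y) = 2 e^{x}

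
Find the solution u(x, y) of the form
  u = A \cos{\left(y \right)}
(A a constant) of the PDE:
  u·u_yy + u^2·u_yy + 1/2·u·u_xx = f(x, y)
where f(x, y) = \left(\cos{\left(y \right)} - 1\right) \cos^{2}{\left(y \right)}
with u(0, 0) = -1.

Answer: u(x, y) = - \cos{\left(y \right)}

Derivation:
Substitute the ansatz u = A \cos{\left(y \right)} into the left-hand side.
Derivatives of the ansatz:
  u_yy = - A \cos{\left(y \right)}
  u_xx = 0
Term by term:
  u·u_yy = - A^{2} \cos^{2}{\left(y \right)}
  u^2·u_yy = - A^{3} \cos^{3}{\left(y \right)}
  1/2·u·u_xx = 0
So the left-hand side equals
  - A^{3} \cos^{3}{\left(y \right)} - A^{2} \cos^{2}{\left(y \right)}
This must equal f(x, y) identically; expanded, f = \cos^{3}{\left(y \right)} - \cos^{2}{\left(y \right)}.
Matching coefficients of the independent functions:
  [\cos^{2}{\left(y \right)}]:  - A^{2} = -1
  [\cos^{3}{\left(y \right)}]:  - A^{3} = 1
Solving: A = -1.
Check against the point condition:
  u(0, 0) = -1  ⟹  A = -1  ✓
Hence u(x, y) = - \cos{\left(y \right)}.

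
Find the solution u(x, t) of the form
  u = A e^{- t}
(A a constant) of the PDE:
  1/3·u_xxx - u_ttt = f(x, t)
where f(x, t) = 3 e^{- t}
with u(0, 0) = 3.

Answer: u(x, t) = 3 e^{- t}

Derivation:
Substitute the ansatz u = A e^{- t} into the left-hand side.
Derivatives of the ansatz:
  u_xxx = 0
  u_ttt = - A e^{- t}
Term by term:
  1/3·u_xxx = 0
  -u_ttt = A e^{- t}
So the left-hand side equals
  A e^{- t}
This must equal f(x, t) = 3 e^{- t} identically.
Matching coefficients of the independent functions:
  [e^{- t}]:  A = 3
Solving: A = 3.
Check against the point condition:
  u(0, 0) = 3  ⟹  A = 3  ✓
Hence u(x, t) = 3 e^{- t}.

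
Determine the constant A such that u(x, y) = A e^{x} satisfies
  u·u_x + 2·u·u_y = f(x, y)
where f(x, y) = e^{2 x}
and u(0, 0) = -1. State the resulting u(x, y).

Answer: u(x, y) = - e^{x}

Derivation:
Substitute the ansatz u = A e^{x} into the left-hand side.
Derivatives of the ansatz:
  u_x = A e^{x}
  u_y = 0
Term by term:
  u·u_x = A^{2} e^{2 x}
  2·u·u_y = 0
So the left-hand side equals
  A^{2} e^{2 x}
This must equal f(x, y) = e^{2 x} identically.
Matching coefficients of the independent functions:
  [e^{2 x}]:  A^{2} = 1
These equations allow (A) = (-1) or (1).
Impose the point condition(s):
  u(0, 0) = -1  ⟹  A = -1
Only A = -1 satisfies everything.
Hence u(x, y) = - e^{x}.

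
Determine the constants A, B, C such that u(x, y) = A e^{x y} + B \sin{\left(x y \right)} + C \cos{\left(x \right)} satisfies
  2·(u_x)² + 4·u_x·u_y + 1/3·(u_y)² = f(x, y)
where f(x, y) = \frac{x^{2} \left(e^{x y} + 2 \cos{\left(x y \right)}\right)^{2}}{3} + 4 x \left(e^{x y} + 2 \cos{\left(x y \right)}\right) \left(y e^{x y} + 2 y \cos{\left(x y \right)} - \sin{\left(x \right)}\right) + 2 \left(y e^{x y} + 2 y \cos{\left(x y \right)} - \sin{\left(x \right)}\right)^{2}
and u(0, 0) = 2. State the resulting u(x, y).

Substitute the ansatz u = A e^{x y} + B \sin{\left(x y \right)} + C \cos{\left(x \right)} into the left-hand side.
Derivatives of the ansatz:
  u_x = A y e^{x y} + B y \cos{\left(x y \right)} - C \sin{\left(x \right)}
  u_y = A x e^{x y} + B x \cos{\left(x y \right)}
Term by term:
  2·(u_x)² = 2 A^{2} y^{2} e^{2 x y} + 4 A B y^{2} e^{x y} \cos{\left(x y \right)} - 4 A C y e^{x y} \sin{\left(x \right)} + 2 B^{2} y^{2} \cos^{2}{\left(x y \right)} - 4 B C y \sin{\left(x \right)} \cos{\left(x y \right)} + 2 C^{2} \sin^{2}{\left(x \right)}
  4·u_x·u_y = 4 A^{2} x y e^{2 x y} + 8 A B x y e^{x y} \cos{\left(x y \right)} - 4 A C x e^{x y} \sin{\left(x \right)} + 4 B^{2} x y \cos^{2}{\left(x y \right)} - 4 B C x \sin{\left(x \right)} \cos{\left(x y \right)}
  1/3·(u_y)² = \frac{A^{2} x^{2} e^{2 x y}}{3} + \frac{2 A B x^{2} e^{x y} \cos{\left(x y \right)}}{3} + \frac{B^{2} x^{2} \cos^{2}{\left(x y \right)}}{3}
So the left-hand side equals
  \frac{A^{2} x^{2} e^{2 x y}}{3} + 4 A^{2} x y e^{2 x y} + 2 A^{2} y^{2} e^{2 x y} + \frac{2 A B x^{2} e^{x y} \cos{\left(x y \right)}}{3} + 8 A B x y e^{x y} \cos{\left(x y \right)} + 4 A B y^{2} e^{x y} \cos{\left(x y \right)} - 4 A C x e^{x y} \sin{\left(x \right)} - 4 A C y e^{x y} \sin{\left(x \right)} + \frac{B^{2} x^{2} \cos^{2}{\left(x y \right)}}{3} + 4 B^{2} x y \cos^{2}{\left(x y \right)} + 2 B^{2} y^{2} \cos^{2}{\left(x y \right)} - 4 B C x \sin{\left(x \right)} \cos{\left(x y \right)} - 4 B C y \sin{\left(x \right)} \cos{\left(x y \right)} + 2 C^{2} \sin^{2}{\left(x \right)}
This must equal f(x, y) identically; expanded, f = \frac{x^{2} e^{2 x y}}{3} + \frac{4 x^{2} e^{x y} \cos{\left(x y \right)}}{3} + \frac{4 x^{2} \cos^{2}{\left(x y \right)}}{3} + 4 x y e^{2 x y} + 16 x y e^{x y} \cos{\left(x y \right)} + 16 x y \cos^{2}{\left(x y \right)} - 4 x e^{x y} \sin{\left(x \right)} - 8 x \sin{\left(x \right)} \cos{\left(x y \right)} + 2 y^{2} e^{2 x y} + 8 y^{2} e^{x y} \cos{\left(x y \right)} + 8 y^{2} \cos^{2}{\left(x y \right)} - 4 y e^{x y} \sin{\left(x \right)} - 8 y \sin{\left(x \right)} \cos{\left(x y \right)} + 2 \sin^{2}{\left(x \right)}.
Matching coefficients of the independent functions:
  [x^{2} e^{2 x y}]:  \frac{A^{2}}{3} = \frac{1}{3}
  [x^{2} \cos^{2}{\left(x y \right)}]:  \frac{B^{2}}{3} = \frac{4}{3}
  [y^{2} e^{2 x y}]:  2 A^{2} = 2
  [y^{2} \cos^{2}{\left(x y \right)}]:  2 B^{2} = 8
  [x y e^{2 x y}]:  4 A^{2} = 4
  [x y \cos^{2}{\left(x y \right)}]:  4 B^{2} = 16
  [x e^{x y} \sin{\left(x \right)}, y e^{x y} \sin{\left(x \right)}]:  - 4 A C = -4
  [x \sin{\left(x \right)} \cos{\left(x y \right)}, y \sin{\left(x \right)} \cos{\left(x y \right)}]:  - 4 B C = -8
  [x^{2} e^{x y} \cos{\left(x y \right)}]:  \frac{2 A B}{3} = \frac{4}{3}
  [y^{2} e^{x y} \cos{\left(x y \right)}]:  4 A B = 8
  [x y e^{x y} \cos{\left(x y \right)}]:  8 A B = 16
  [\sin^{2}{\left(x \right)}]:  2 C^{2} = 2
These equations allow (A, B, C) = (-1, -2, -1) or (1, 2, 1).
Impose the point condition(s):
  u(0, 0) = 2  ⟹  A + C = 2
Only A = 1, B = 2, C = 1 satisfies everything.
Hence u(x, y) = e^{x y} + 2 \sin{\left(x y \right)} + \cos{\left(x \right)}.

Answer: u(x, y) = e^{x y} + 2 \sin{\left(x y \right)} + \cos{\left(x \right)}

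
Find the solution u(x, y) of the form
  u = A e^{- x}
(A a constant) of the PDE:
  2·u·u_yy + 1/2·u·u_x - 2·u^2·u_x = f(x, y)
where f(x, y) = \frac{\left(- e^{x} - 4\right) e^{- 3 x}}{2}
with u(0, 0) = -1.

Answer: u(x, y) = - e^{- x}

Derivation:
Substitute the ansatz u = A e^{- x} into the left-hand side.
Derivatives of the ansatz:
  u_yy = 0
  u_x = - A e^{- x}
Term by term:
  2·u·u_yy = 0
  1/2·u·u_x = - \frac{A^{2} e^{- 2 x}}{2}
  -2·u^2·u_x = 2 A^{3} e^{- 3 x}
So the left-hand side equals
  2 A^{3} e^{- 3 x} - \frac{A^{2} e^{- 2 x}}{2}
This must equal f(x, y) identically; expanded, f = - \frac{e^{- 2 x}}{2} - 2 e^{- 3 x}.
Matching coefficients of the independent functions:
  [e^{- 3 x}]:  2 A^{3} = -2
  [e^{- 2 x}]:  - \frac{A^{2}}{2} = - \frac{1}{2}
Solving: A = -1.
Check against the point condition:
  u(0, 0) = -1  ⟹  A = -1  ✓
Hence u(x, y) = - e^{- x}.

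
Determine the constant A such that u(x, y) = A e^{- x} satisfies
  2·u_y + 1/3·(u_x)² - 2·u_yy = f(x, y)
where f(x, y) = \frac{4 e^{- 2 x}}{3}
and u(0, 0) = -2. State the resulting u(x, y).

Answer: u(x, y) = - 2 e^{- x}

Derivation:
Substitute the ansatz u = A e^{- x} into the left-hand side.
Derivatives of the ansatz:
  u_y = 0
  u_x = - A e^{- x}
  u_yy = 0
Term by term:
  2·u_y = 0
  1/3·(u_x)² = \frac{A^{2} e^{- 2 x}}{3}
  -2·u_yy = 0
So the left-hand side equals
  \frac{A^{2} e^{- 2 x}}{3}
This must equal f(x, y) = \frac{4 e^{- 2 x}}{3} identically.
Matching coefficients of the independent functions:
  [e^{- 2 x}]:  \frac{A^{2}}{3} = \frac{4}{3}
These equations allow (A) = (-2) or (2).
Impose the point condition(s):
  u(0, 0) = -2  ⟹  A = -2
Only A = -2 satisfies everything.
Hence u(x, y) = - 2 e^{- x}.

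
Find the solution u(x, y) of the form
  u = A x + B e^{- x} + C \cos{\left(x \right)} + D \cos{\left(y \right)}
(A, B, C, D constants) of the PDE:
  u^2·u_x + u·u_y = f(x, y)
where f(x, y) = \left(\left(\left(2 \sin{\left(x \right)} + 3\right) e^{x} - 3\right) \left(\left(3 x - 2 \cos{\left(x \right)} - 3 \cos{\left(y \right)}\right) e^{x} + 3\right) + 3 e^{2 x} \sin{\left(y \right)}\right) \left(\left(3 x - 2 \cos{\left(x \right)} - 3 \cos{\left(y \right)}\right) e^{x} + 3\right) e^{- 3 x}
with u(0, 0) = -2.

Answer: u(x, y) = 3 x - 2 \cos{\left(x \right)} - 3 \cos{\left(y \right)} + 3 e^{- x}

Derivation:
Substitute the ansatz u = A x + B e^{- x} + C \cos{\left(x \right)} + D \cos{\left(y \right)} into the left-hand side.
Derivatives of the ansatz:
  u_x = A - B e^{- x} - C \sin{\left(x \right)}
  u_y = - D \sin{\left(y \right)}
Term by term:
  u^2·u_x = A^{3} x^{2} - A^{2} B x^{2} e^{- x} + 2 A^{2} B x e^{- x} - A^{2} C x^{2} \sin{\left(x \right)} + 2 A^{2} C x \cos{\left(x \right)} + 2 A^{2} D x \cos{\left(y \right)} - 2 A B^{2} x e^{- 2 x} + A B^{2} e^{- 2 x} - 2 A B C x e^{- x} \sin{\left(x \right)} - 2 A B C x e^{- x} \cos{\left(x \right)} + 2 A B C e^{- x} \cos{\left(x \right)} - 2 A B D x e^{- x} \cos{\left(y \right)} + 2 A B D e^{- x} \cos{\left(y \right)} - 2 A C^{2} x \sin{\left(x \right)} \cos{\left(x \right)} + A C^{2} \cos^{2}{\left(x \right)} - 2 A C D x \sin{\left(x \right)} \cos{\left(y \right)} + 2 A C D \cos{\left(x \right)} \cos{\left(y \right)} + A D^{2} \cos^{2}{\left(y \right)} - B^{3} e^{- 3 x} - B^{2} C e^{- 2 x} \sin{\left(x \right)} - 2 B^{2} C e^{- 2 x} \cos{\left(x \right)} - 2 B^{2} D e^{- 2 x} \cos{\left(y \right)} - 2 B C^{2} e^{- x} \sin{\left(x \right)} \cos{\left(x \right)} - B C^{2} e^{- x} \cos^{2}{\left(x \right)} - 2 B C D e^{- x} \sin{\left(x \right)} \cos{\left(y \right)} - 2 B C D e^{- x} \cos{\left(x \right)} \cos{\left(y \right)} - B D^{2} e^{- x} \cos^{2}{\left(y \right)} - C^{3} \sin{\left(x \right)} \cos^{2}{\left(x \right)} - 2 C^{2} D \sin{\left(x \right)} \cos{\left(x \right)} \cos{\left(y \right)} - C D^{2} \sin{\left(x \right)} \cos^{2}{\left(y \right)}
  u·u_y = - A D x \sin{\left(y \right)} - B D e^{- x} \sin{\left(y \right)} - C D \sin{\left(y \right)} \cos{\left(x \right)} - D^{2} \sin{\left(y \right)} \cos{\left(y \right)}
Sum these and collect like terms in the independent variables.
This must equal f(x, y) identically; expanded, f = 18 x^{2} \sin{\left(x \right)} + 27 x^{2} - 27 x^{2} e^{- x} - 24 x \sin{\left(x \right)} \cos{\left(x \right)} - 36 x \sin{\left(x \right)} \cos{\left(y \right)} + 9 x \sin{\left(y \right)} - 36 x \cos{\left(x \right)} - 54 x \cos{\left(y \right)} + 36 x e^{- x} \sin{\left(x \right)} + 36 x e^{- x} \cos{\left(x \right)} + 54 x e^{- x} \cos{\left(y \right)} + 54 x e^{- x} - 54 x e^{- 2 x} + 8 \sin{\left(x \right)} \cos^{2}{\left(x \right)} + 24 \sin{\left(x \right)} \cos{\left(x \right)} \cos{\left(y \right)} + 18 \sin{\left(x \right)} \cos^{2}{\left(y \right)} - 6 \sin{\left(y \right)} \cos{\left(x \right)} - 9 \sin{\left(y \right)} \cos{\left(y \right)} + 12 \cos^{2}{\left(x \right)} + 36 \cos{\left(x \right)} \cos{\left(y \right)} + 27 \cos^{2}{\left(y \right)} - 24 e^{- x} \sin{\left(x \right)} \cos{\left(x \right)} - 36 e^{- x} \sin{\left(x \right)} \cos{\left(y \right)} + 9 e^{- x} \sin{\left(y \right)} - 12 e^{- x} \cos^{2}{\left(x \right)} - 36 e^{- x} \cos{\left(x \right)} \cos{\left(y \right)} - 36 e^{- x} \cos{\left(x \right)} - 27 e^{- x} \cos^{2}{\left(y \right)} - 54 e^{- x} \cos{\left(y \right)} + 18 e^{- 2 x} \sin{\left(x \right)} + 36 e^{- 2 x} \cos{\left(x \right)} + 54 e^{- 2 x} \cos{\left(y \right)} + 27 e^{- 2 x} - 27 e^{- 3 x}.
Matching coefficients of the independent functions:
(each divided by its leading coefficient; functions giving the same equation are listed together)
  [x^{2}]:  A^{3} - 27 = 0
  [x e^{- 2 x}, e^{- 2 x}]:  A B^{2} - 27 = 0
  [x e^{- x}, x^{2} e^{- x}]:  A^{2} B - 27 = 0
  [x \sin{\left(y \right)}]:  A D + 9 = 0
  [x \cos{\left(x \right)}, x^{2} \sin{\left(x \right)}]:  A^{2} C + 18 = 0
  [x \cos{\left(y \right)}]:  A^{2} D + 27 = 0
  [e^{- 2 x} \sin{\left(x \right)}, e^{- 2 x} \cos{\left(x \right)}]:  B^{2} C + 18 = 0
  [e^{- 2 x} \cos{\left(y \right)}]:  B^{2} D + 27 = 0
  [e^{- x} \sin{\left(y \right)}]:  B D + 9 = 0
  [e^{- x} \cos{\left(x \right)}, x e^{- x} \sin{\left(x \right)}, x e^{- x} \cos{\left(x \right)}]:  A B C + 18 = 0
  [e^{- x} \cos^{2}{\left(x \right)}, e^{- x} \sin{\left(x \right)} \cos{\left(x \right)}]:  B C^{2} - 12 = 0
  [e^{- x} \cos{\left(y \right)}, x e^{- x} \cos{\left(y \right)}]:  A B D + 27 = 0
  [e^{- x} \cos^{2}{\left(y \right)}]:  B D^{2} - 27 = 0
  [\sin{\left(x \right)} \cos^{2}{\left(x \right)}]:  C^{3} + 8 = 0
  [\sin{\left(x \right)} \cos^{2}{\left(y \right)}]:  C D^{2} + 18 = 0
  [\sin{\left(y \right)} \cos{\left(x \right)}]:  C D - 6 = 0
  [\sin{\left(y \right)} \cos{\left(y \right)}]:  D^{2} - 9 = 0
  [\cos{\left(x \right)} \cos{\left(y \right)}, x \sin{\left(x \right)} \cos{\left(y \right)}]:  A C D - 18 = 0
  [x \sin{\left(x \right)} \cos{\left(x \right)}, \cos^{2}{\left(x \right)}]:  A C^{2} - 12 = 0
  [e^{- x} \sin{\left(x \right)} \cos{\left(y \right)}, e^{- x} \cos{\left(x \right)} \cos{\left(y \right)}]:  B C D - 18 = 0
  [\sin{\left(x \right)} \cos{\left(x \right)} \cos{\left(y \right)}]:  C^{2} D + 12 = 0
  [e^{- 3 x}]:  B^{3} - 27 = 0
  [\cos^{2}{\left(y \right)}]:  A D^{2} - 27 = 0
Solving: A = 3, B = 3, C = -2, D = -3.
Check against the point condition:
  u(0, 0) = -2  ⟹  B + C + D = -2  ✓
Hence u(x, y) = 3 x - 2 \cos{\left(x \right)} - 3 \cos{\left(y \right)} + 3 e^{- x}.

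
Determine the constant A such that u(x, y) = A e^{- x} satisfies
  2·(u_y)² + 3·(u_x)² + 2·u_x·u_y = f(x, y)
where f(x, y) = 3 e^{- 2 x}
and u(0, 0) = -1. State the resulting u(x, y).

Answer: u(x, y) = - e^{- x}

Derivation:
Substitute the ansatz u = A e^{- x} into the left-hand side.
Derivatives of the ansatz:
  u_y = 0
  u_x = - A e^{- x}
Term by term:
  2·(u_y)² = 0
  3·(u_x)² = 3 A^{2} e^{- 2 x}
  2·u_x·u_y = 0
So the left-hand side equals
  3 A^{2} e^{- 2 x}
This must equal f(x, y) = 3 e^{- 2 x} identically.
Matching coefficients of the independent functions:
  [e^{- 2 x}]:  3 A^{2} = 3
These equations allow (A) = (-1) or (1).
Impose the point condition(s):
  u(0, 0) = -1  ⟹  A = -1
Only A = -1 satisfies everything.
Hence u(x, y) = - e^{- x}.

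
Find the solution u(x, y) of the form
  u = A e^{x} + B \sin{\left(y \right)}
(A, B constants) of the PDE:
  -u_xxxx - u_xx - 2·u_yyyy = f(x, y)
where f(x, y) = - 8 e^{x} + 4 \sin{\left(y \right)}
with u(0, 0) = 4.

Answer: u(x, y) = 4 e^{x} - 2 \sin{\left(y \right)}

Derivation:
Substitute the ansatz u = A e^{x} + B \sin{\left(y \right)} into the left-hand side.
Derivatives of the ansatz:
  u_xxxx = A e^{x}
  u_xx = A e^{x}
  u_yyyy = B \sin{\left(y \right)}
Term by term:
  -u_xxxx = - A e^{x}
  -u_xx = - A e^{x}
  -2·u_yyyy = - 2 B \sin{\left(y \right)}
So the left-hand side equals
  - 2 A e^{x} - 2 B \sin{\left(y \right)}
This must equal f(x, y) = - 8 e^{x} + 4 \sin{\left(y \right)} identically.
Matching coefficients of the independent functions:
  [e^{x}]:  - 2 A = -8
  [\sin{\left(y \right)}]:  - 2 B = 4
Solving: A = 4, B = -2.
Check against the point condition:
  u(0, 0) = 4  ⟹  A = 4  ✓
Hence u(x, y) = 4 e^{x} - 2 \sin{\left(y \right)}.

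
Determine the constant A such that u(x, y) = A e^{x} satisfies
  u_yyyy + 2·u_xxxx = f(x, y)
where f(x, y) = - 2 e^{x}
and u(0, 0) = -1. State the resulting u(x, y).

Substitute the ansatz u = A e^{x} into the left-hand side.
Derivatives of the ansatz:
  u_yyyy = 0
  u_xxxx = A e^{x}
Term by term:
  u_yyyy = 0
  2·u_xxxx = 2 A e^{x}
So the left-hand side equals
  2 A e^{x}
This must equal f(x, y) = - 2 e^{x} identically.
Matching coefficients of the independent functions:
  [e^{x}]:  2 A = -2
Solving: A = -1.
Check against the point condition:
  u(0, 0) = -1  ⟹  A = -1  ✓
Hence u(x, y) = - e^{x}.

Answer: u(x, y) = - e^{x}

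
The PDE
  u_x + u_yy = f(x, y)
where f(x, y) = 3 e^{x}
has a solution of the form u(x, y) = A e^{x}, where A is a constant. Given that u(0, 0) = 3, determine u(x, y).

Substitute the ansatz u = A e^{x} into the left-hand side.
Derivatives of the ansatz:
  u_x = A e^{x}
  u_yy = 0
Term by term:
  u_x = A e^{x}
  u_yy = 0
So the left-hand side equals
  A e^{x}
This must equal f(x, y) = 3 e^{x} identically.
Matching coefficients of the independent functions:
  [e^{x}]:  A = 3
Solving: A = 3.
Check against the point condition:
  u(0, 0) = 3  ⟹  A = 3  ✓
Hence u(x, y) = 3 e^{x}.

Answer: u(x, y) = 3 e^{x}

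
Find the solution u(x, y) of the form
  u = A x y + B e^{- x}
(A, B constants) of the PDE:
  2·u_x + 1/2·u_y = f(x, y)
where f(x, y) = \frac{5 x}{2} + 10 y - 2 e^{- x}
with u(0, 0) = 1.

Substitute the ansatz u = A x y + B e^{- x} into the left-hand side.
Derivatives of the ansatz:
  u_x = A y - B e^{- x}
  u_y = A x
Term by term:
  2·u_x = 2 A y - 2 B e^{- x}
  1/2·u_y = \frac{A x}{2}
So the left-hand side equals
  \frac{A x}{2} + 2 A y - 2 B e^{- x}
This must equal f(x, y) = \frac{5 x}{2} + 10 y - 2 e^{- x} identically.
Matching coefficients of the independent functions:
  [x]:  \frac{A}{2} = \frac{5}{2}
  [y]:  2 A = 10
  [e^{- x}]:  - 2 B = -2
Solving: A = 5, B = 1.
Check against the point condition:
  u(0, 0) = 1  ⟹  B = 1  ✓
Hence u(x, y) = 5 x y + e^{- x}.

Answer: u(x, y) = 5 x y + e^{- x}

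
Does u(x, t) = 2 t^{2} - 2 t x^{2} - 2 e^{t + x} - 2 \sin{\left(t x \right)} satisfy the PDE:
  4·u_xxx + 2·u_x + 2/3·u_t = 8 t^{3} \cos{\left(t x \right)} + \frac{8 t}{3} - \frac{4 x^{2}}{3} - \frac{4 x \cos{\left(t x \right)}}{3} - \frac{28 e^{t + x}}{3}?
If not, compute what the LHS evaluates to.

Evaluate each term of the left-hand side for u = 2 t^{2} - 2 t x^{2} - 2 e^{t + x} - 2 \sin{\left(t x \right)}.
Derivatives:
  u_xxx = 2 t^{3} \cos{\left(t x \right)} - 2 e^{t} e^{x}
  u_x = - 4 t x - 2 t \cos{\left(t x \right)} - 2 e^{t} e^{x}
  u_t = 4 t - 2 x^{2} - 2 x \cos{\left(t x \right)} - 2 e^{t} e^{x}
Terms:
  4·u_xxx = 8 t^{3} \cos{\left(t x \right)} - 8 e^{t + x}
  2·u_x = - 8 t x - 4 t \cos{\left(t x \right)} - 4 e^{t + x}
  2/3·u_t = \frac{8 t}{3} - \frac{4 x^{2}}{3} - \frac{4 x \cos{\left(t x \right)}}{3} - \frac{4 e^{t + x}}{3}
Sum: LHS = 8 t^{3} \cos{\left(t x \right)} - 8 t x - 4 t \cos{\left(t x \right)} + \frac{8 t}{3} - \frac{4 x^{2}}{3} - \frac{4 x \cos{\left(t x \right)}}{3} - \frac{40 e^{t + x}}{3}
Given right-hand side: 8 t^{3} \cos{\left(t x \right)} + \frac{8 t}{3} - \frac{4 x^{2}}{3} - \frac{4 x \cos{\left(t x \right)}}{3} - \frac{28 e^{t + x}}{3}. Difference LHS − RHS = - 8 t x - 4 t \cos{\left(t x \right)} - 4 e^{t + x} ≠ 0, so u is not a solution.

Answer: No, the LHS evaluates to 8 t^{3} \cos{\left(t x \right)} - 8 t x - 4 t \cos{\left(t x \right)} + \frac{8 t}{3} - \frac{4 x^{2}}{3} - \frac{4 x \cos{\left(t x \right)}}{3} - \frac{40 e^{t + x}}{3}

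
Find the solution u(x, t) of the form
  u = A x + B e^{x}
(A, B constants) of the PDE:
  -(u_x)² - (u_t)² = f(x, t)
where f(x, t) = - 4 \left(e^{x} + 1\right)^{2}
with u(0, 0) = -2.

Answer: u(x, t) = - 2 x - 2 e^{x}

Derivation:
Substitute the ansatz u = A x + B e^{x} into the left-hand side.
Derivatives of the ansatz:
  u_x = A + B e^{x}
  u_t = 0
Term by term:
  -(u_x)² = - A^{2} - 2 A B e^{x} - B^{2} e^{2 x}
  -(u_t)² = 0
So the left-hand side equals
  - A^{2} - 2 A B e^{x} - B^{2} e^{2 x}
This must equal f(x, t) identically; expanded, f = - 4 e^{2 x} - 8 e^{x} - 4.
Matching coefficients of the independent functions:
  [constant term]:  - A^{2} = -4
  [e^{x}]:  - 2 A B = -8
  [e^{2 x}]:  - B^{2} = -4
These equations allow (A, B) = (-2, -2) or (2, 2).
Impose the point condition(s):
  u(0, 0) = -2  ⟹  B = -2
Only A = -2, B = -2 satisfies everything.
Hence u(x, t) = - 2 x - 2 e^{x}.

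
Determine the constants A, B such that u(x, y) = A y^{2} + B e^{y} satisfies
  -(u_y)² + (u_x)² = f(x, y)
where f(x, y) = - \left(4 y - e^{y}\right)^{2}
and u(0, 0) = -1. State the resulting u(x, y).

Substitute the ansatz u = A y^{2} + B e^{y} into the left-hand side.
Derivatives of the ansatz:
  u_y = 2 A y + B e^{y}
  u_x = 0
Term by term:
  -(u_y)² = - 4 A^{2} y^{2} - 4 A B y e^{y} - B^{2} e^{2 y}
  (u_x)² = 0
So the left-hand side equals
  - 4 A^{2} y^{2} - 4 A B y e^{y} - B^{2} e^{2 y}
This must equal f(x, y) identically; expanded, f = - 16 y^{2} + 8 y e^{y} - e^{2 y}.
Matching coefficients of the independent functions:
  [y^{2}]:  - 4 A^{2} = -16
  [y e^{y}]:  - 4 A B = 8
  [e^{2 y}]:  - B^{2} = -1
These equations allow (A, B) = (-2, 1) or (2, -1).
Impose the point condition(s):
  u(0, 0) = -1  ⟹  B = -1
Only A = 2, B = -1 satisfies everything.
Hence u(x, y) = 2 y^{2} - e^{y}.

Answer: u(x, y) = 2 y^{2} - e^{y}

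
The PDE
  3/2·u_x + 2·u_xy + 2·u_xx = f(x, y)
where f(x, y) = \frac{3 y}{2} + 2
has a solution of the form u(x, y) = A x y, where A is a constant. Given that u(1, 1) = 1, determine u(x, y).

Substitute the ansatz u = A x y into the left-hand side.
Derivatives of the ansatz:
  u_x = A y
  u_xy = A
  u_xx = 0
Term by term:
  3/2·u_x = \frac{3 A y}{2}
  2·u_xy = 2 A
  2·u_xx = 0
So the left-hand side equals
  \frac{3 A y}{2} + 2 A
This must equal f(x, y) = \frac{3 y}{2} + 2 identically.
Matching coefficients of the independent functions:
  [constant term]:  2 A = 2
  [y]:  \frac{3 A}{2} = \frac{3}{2}
Solving: A = 1.
Check against the point condition:
  u(1, 1) = 1  ⟹  A = 1  ✓
Hence u(x, y) = x y.

Answer: u(x, y) = x y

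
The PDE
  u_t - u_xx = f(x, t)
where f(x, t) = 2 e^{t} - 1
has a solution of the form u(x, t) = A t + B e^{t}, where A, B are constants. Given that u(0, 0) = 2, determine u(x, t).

Substitute the ansatz u = A t + B e^{t} into the left-hand side.
Derivatives of the ansatz:
  u_t = A + B e^{t}
  u_xx = 0
Term by term:
  u_t = A + B e^{t}
  -u_xx = 0
So the left-hand side equals
  A + B e^{t}
This must equal f(x, t) = 2 e^{t} - 1 identically.
Matching coefficients of the independent functions:
  [constant term]:  A = -1
  [e^{t}]:  B = 2
Solving: A = -1, B = 2.
Check against the point condition:
  u(0, 0) = 2  ⟹  B = 2  ✓
Hence u(x, t) = - t + 2 e^{t}.

Answer: u(x, t) = - t + 2 e^{t}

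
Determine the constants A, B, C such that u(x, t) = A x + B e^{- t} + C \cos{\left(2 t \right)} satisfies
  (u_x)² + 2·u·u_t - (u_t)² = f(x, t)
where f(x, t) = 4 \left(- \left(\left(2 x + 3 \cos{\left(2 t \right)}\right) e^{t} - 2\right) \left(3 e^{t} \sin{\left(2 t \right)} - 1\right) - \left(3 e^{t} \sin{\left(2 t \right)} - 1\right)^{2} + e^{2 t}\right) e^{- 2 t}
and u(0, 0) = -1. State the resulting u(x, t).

Answer: u(x, t) = - 2 x - 3 \cos{\left(2 t \right)} + 2 e^{- t}

Derivation:
Substitute the ansatz u = A x + B e^{- t} + C \cos{\left(2 t \right)} into the left-hand side.
Derivatives of the ansatz:
  u_x = A
  u_t = - B e^{- t} - 2 C \sin{\left(2 t \right)}
Term by term:
  (u_x)² = A^{2}
  2·u·u_t = - 2 A B x e^{- t} - 4 A C x \sin{\left(2 t \right)} - 2 B^{2} e^{- 2 t} - 4 B C e^{- t} \sin{\left(2 t \right)} - 2 B C e^{- t} \cos{\left(2 t \right)} - 4 C^{2} \sin{\left(2 t \right)} \cos{\left(2 t \right)}
  -(u_t)² = - B^{2} e^{- 2 t} - 4 B C e^{- t} \sin{\left(2 t \right)} - 4 C^{2} \sin^{2}{\left(2 t \right)}
So the left-hand side equals
  A^{2} - 2 A B x e^{- t} - 4 A C x \sin{\left(2 t \right)} - 3 B^{2} e^{- 2 t} - 8 B C e^{- t} \sin{\left(2 t \right)} - 2 B C e^{- t} \cos{\left(2 t \right)} - 4 C^{2} \sin^{2}{\left(2 t \right)} - 4 C^{2} \sin{\left(2 t \right)} \cos{\left(2 t \right)}
This must equal f(x, t) identically; expanded, f = - 24 x \sin{\left(2 t \right)} + 8 x e^{- t} - 36 \sin^{2}{\left(2 t \right)} - 36 \sin{\left(2 t \right)} \cos{\left(2 t \right)} + 4 + 48 e^{- t} \sin{\left(2 t \right)} + 12 e^{- t} \cos{\left(2 t \right)} - 12 e^{- 2 t}.
Matching coefficients of the independent functions:
  [constant term]:  A^{2} = 4
  [x e^{- t}]:  - 2 A B = 8
  [x \sin{\left(2 t \right)}]:  - 4 A C = -24
  [e^{- t} \sin{\left(2 t \right)}]:  - 8 B C = 48
  [e^{- t} \cos{\left(2 t \right)}]:  - 2 B C = 12
  [\sin{\left(2 t \right)} \cos{\left(2 t \right)}, \sin^{2}{\left(2 t \right)}]:  - 4 C^{2} = -36
  [e^{- 2 t}]:  - 3 B^{2} = -12
These equations allow (A, B, C) = (-2, 2, -3) or (2, -2, 3).
Impose the point condition(s):
  u(0, 0) = -1  ⟹  B + C = -1
Only A = -2, B = 2, C = -3 satisfies everything.
Hence u(x, t) = - 2 x - 3 \cos{\left(2 t \right)} + 2 e^{- t}.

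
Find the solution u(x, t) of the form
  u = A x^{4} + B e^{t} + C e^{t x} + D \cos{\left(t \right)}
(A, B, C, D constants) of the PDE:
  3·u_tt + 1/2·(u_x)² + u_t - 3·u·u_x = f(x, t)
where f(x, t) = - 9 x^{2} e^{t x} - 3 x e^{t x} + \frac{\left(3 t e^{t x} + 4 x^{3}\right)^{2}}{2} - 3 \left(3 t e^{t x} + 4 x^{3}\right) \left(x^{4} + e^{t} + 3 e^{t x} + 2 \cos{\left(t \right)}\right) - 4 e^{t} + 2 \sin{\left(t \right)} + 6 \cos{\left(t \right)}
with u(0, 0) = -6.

Substitute the ansatz u = A x^{4} + B e^{t} + C e^{t x} + D \cos{\left(t \right)} into the left-hand side.
Derivatives of the ansatz:
  u_tt = B e^{t} + C x^{2} e^{t x} - D \cos{\left(t \right)}
  u_x = 4 A x^{3} + C t e^{t x}
  u_t = B e^{t} + C x e^{t x} - D \sin{\left(t \right)}
Term by term:
  3·u_tt = 3 B e^{t} + 3 C x^{2} e^{t x} - 3 D \cos{\left(t \right)}
  1/2·(u_x)² = 8 A^{2} x^{6} + 4 A C t x^{3} e^{t x} + \frac{C^{2} t^{2} e^{2 t x}}{2}
  u_t = B e^{t} + C x e^{t x} - D \sin{\left(t \right)}
  -3·u·u_x = - 12 A^{2} x^{7} - 12 A B x^{3} e^{t} - 3 A C t x^{4} e^{t x} - 12 A C x^{3} e^{t x} - 12 A D x^{3} \cos{\left(t \right)} - 3 B C t e^{t} e^{t x} - 3 C^{2} t e^{2 t x} - 3 C D t e^{t x} \cos{\left(t \right)}
So the left-hand side equals
  - 12 A^{2} x^{7} + 8 A^{2} x^{6} - 12 A B x^{3} e^{t} - 3 A C t x^{4} e^{t x} + 4 A C t x^{3} e^{t x} - 12 A C x^{3} e^{t x} - 12 A D x^{3} \cos{\left(t \right)} - 3 B C t e^{t} e^{t x} + 4 B e^{t} + \frac{C^{2} t^{2} e^{2 t x}}{2} - 3 C^{2} t e^{2 t x} - 3 C D t e^{t x} \cos{\left(t \right)} + 3 C x^{2} e^{t x} + C x e^{t x} - D \sin{\left(t \right)} - 3 D \cos{\left(t \right)}
This must equal f(x, t) identically; expanded, f = \frac{9 t^{2} e^{2 t x}}{2} - 9 t x^{4} e^{t x} + 12 t x^{3} e^{t x} - 9 t e^{t} e^{t x} - 27 t e^{2 t x} - 18 t e^{t x} \cos{\left(t \right)} - 12 x^{7} + 8 x^{6} - 12 x^{3} e^{t} - 36 x^{3} e^{t x} - 24 x^{3} \cos{\left(t \right)} - 9 x^{2} e^{t x} - 3 x e^{t x} - 4 e^{t} + 2 \sin{\left(t \right)} + 6 \cos{\left(t \right)}.
Matching coefficients of the independent functions:
(each divided by its leading coefficient; functions giving the same equation are listed together)
  [x^{6}, x^{7}]:  A^{2} - 1 = 0
  [t e^{2 t x}, t^{2} e^{2 t x}]:  C^{2} - 9 = 0
  [x e^{t x}, x^{2} e^{t x}]:  C + 3 = 0
  [x^{3} e^{t}]:  A B - 1 = 0
  [x^{3} e^{t x}, t x^{3} e^{t x}, t x^{4} e^{t x}]:  A C - 3 = 0
  [x^{3} \cos{\left(t \right)}]:  A D - 2 = 0
  [t e^{t} e^{t x}]:  B C - 3 = 0
  [t e^{t x} \cos{\left(t \right)}]:  C D - 6 = 0
  [e^{t}]:  B + 1 = 0
  [\sin{\left(t \right)}, \cos{\left(t \right)}]:  D + 2 = 0
Solving: A = -1, B = -1, C = -3, D = -2.
Check against the point condition:
  u(0, 0) = -6  ⟹  B + C + D = -6  ✓
Hence u(x, t) = - x^{4} - e^{t} - 3 e^{t x} - 2 \cos{\left(t \right)}.

Answer: u(x, t) = - x^{4} - e^{t} - 3 e^{t x} - 2 \cos{\left(t \right)}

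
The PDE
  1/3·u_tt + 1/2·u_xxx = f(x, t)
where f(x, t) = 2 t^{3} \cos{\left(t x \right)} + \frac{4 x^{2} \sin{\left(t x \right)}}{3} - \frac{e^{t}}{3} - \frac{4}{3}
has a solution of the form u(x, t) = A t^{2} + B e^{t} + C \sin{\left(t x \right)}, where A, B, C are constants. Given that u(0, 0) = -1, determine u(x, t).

Substitute the ansatz u = A t^{2} + B e^{t} + C \sin{\left(t x \right)} into the left-hand side.
Derivatives of the ansatz:
  u_tt = 2 A + B e^{t} - C x^{2} \sin{\left(t x \right)}
  u_xxx = - C t^{3} \cos{\left(t x \right)}
Term by term:
  1/3·u_tt = \frac{2 A}{3} + \frac{B e^{t}}{3} - \frac{C x^{2} \sin{\left(t x \right)}}{3}
  1/2·u_xxx = - \frac{C t^{3} \cos{\left(t x \right)}}{2}
So the left-hand side equals
  \frac{2 A}{3} + \frac{B e^{t}}{3} - \frac{C t^{3} \cos{\left(t x \right)}}{2} - \frac{C x^{2} \sin{\left(t x \right)}}{3}
This must equal f(x, t) = 2 t^{3} \cos{\left(t x \right)} + \frac{4 x^{2} \sin{\left(t x \right)}}{3} - \frac{e^{t}}{3} - \frac{4}{3} identically.
Matching coefficients of the independent functions:
  [constant term]:  \frac{2 A}{3} = - \frac{4}{3}
  [t^{3} \cos{\left(t x \right)}]:  - \frac{C}{2} = 2
  [x^{2} \sin{\left(t x \right)}]:  - \frac{C}{3} = \frac{4}{3}
  [e^{t}]:  \frac{B}{3} = - \frac{1}{3}
Solving: A = -2, B = -1, C = -4.
Check against the point condition:
  u(0, 0) = -1  ⟹  B = -1  ✓
Hence u(x, t) = - 2 t^{2} - e^{t} - 4 \sin{\left(t x \right)}.

Answer: u(x, t) = - 2 t^{2} - e^{t} - 4 \sin{\left(t x \right)}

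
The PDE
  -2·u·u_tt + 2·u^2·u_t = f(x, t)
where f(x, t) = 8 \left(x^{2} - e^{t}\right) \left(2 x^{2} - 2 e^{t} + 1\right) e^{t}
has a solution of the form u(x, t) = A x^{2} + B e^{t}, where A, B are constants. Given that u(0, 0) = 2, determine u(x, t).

Substitute the ansatz u = A x^{2} + B e^{t} into the left-hand side.
Derivatives of the ansatz:
  u_tt = B e^{t}
  u_t = B e^{t}
Term by term:
  -2·u·u_tt = - 2 A B x^{2} e^{t} - 2 B^{2} e^{2 t}
  2·u^2·u_t = 2 A^{2} B x^{4} e^{t} + 4 A B^{2} x^{2} e^{2 t} + 2 B^{3} e^{3 t}
So the left-hand side equals
  2 A^{2} B x^{4} e^{t} + 4 A B^{2} x^{2} e^{2 t} - 2 A B x^{2} e^{t} + 2 B^{3} e^{3 t} - 2 B^{2} e^{2 t}
This must equal f(x, t) identically; expanded, f = 16 x^{4} e^{t} - 32 x^{2} e^{2 t} + 8 x^{2} e^{t} + 16 e^{3 t} - 8 e^{2 t}.
Matching coefficients of the independent functions:
  [x^{2} e^{t}]:  - 2 A B = 8
  [x^{2} e^{2 t}]:  4 A B^{2} = -32
  [x^{4} e^{t}]:  2 A^{2} B = 16
  [e^{2 t}]:  - 2 B^{2} = -8
  [e^{3 t}]:  2 B^{3} = 16
Solving: A = -2, B = 2.
Check against the point condition:
  u(0, 0) = 2  ⟹  B = 2  ✓
Hence u(x, t) = - 2 x^{2} + 2 e^{t}.

Answer: u(x, t) = - 2 x^{2} + 2 e^{t}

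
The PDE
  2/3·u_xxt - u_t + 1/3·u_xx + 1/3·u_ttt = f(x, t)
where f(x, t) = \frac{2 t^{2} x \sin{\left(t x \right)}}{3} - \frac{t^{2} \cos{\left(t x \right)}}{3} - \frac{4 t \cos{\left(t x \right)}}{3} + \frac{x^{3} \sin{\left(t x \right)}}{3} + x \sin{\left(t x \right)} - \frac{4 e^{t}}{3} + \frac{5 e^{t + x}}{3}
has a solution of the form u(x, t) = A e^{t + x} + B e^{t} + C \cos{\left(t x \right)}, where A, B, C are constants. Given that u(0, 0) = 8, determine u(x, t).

Substitute the ansatz u = A e^{t + x} + B e^{t} + C \cos{\left(t x \right)} into the left-hand side.
Derivatives of the ansatz:
  u_xxt = A e^{t} e^{x} + C t^{2} x \sin{\left(t x \right)} - 2 C t \cos{\left(t x \right)}
  u_t = A e^{t} e^{x} + B e^{t} - C x \sin{\left(t x \right)}
  u_xx = A e^{t} e^{x} - C t^{2} \cos{\left(t x \right)}
  u_ttt = A e^{t} e^{x} + B e^{t} + C x^{3} \sin{\left(t x \right)}
Term by term:
  2/3·u_xxt = \frac{2 A e^{t} e^{x}}{3} + \frac{2 C t^{2} x \sin{\left(t x \right)}}{3} - \frac{4 C t \cos{\left(t x \right)}}{3}
  -u_t = - A e^{t} e^{x} - B e^{t} + C x \sin{\left(t x \right)}
  1/3·u_xx = \frac{A e^{t} e^{x}}{3} - \frac{C t^{2} \cos{\left(t x \right)}}{3}
  1/3·u_ttt = \frac{A e^{t} e^{x}}{3} + \frac{B e^{t}}{3} + \frac{C x^{3} \sin{\left(t x \right)}}{3}
So the left-hand side equals
  \frac{A e^{t} e^{x}}{3} - \frac{2 B e^{t}}{3} + \frac{2 C t^{2} x \sin{\left(t x \right)}}{3} - \frac{C t^{2} \cos{\left(t x \right)}}{3} - \frac{4 C t \cos{\left(t x \right)}}{3} + \frac{C x^{3} \sin{\left(t x \right)}}{3} + C x \sin{\left(t x \right)}
This must equal f(x, t) identically; expanded, f = \frac{2 t^{2} x \sin{\left(t x \right)}}{3} - \frac{t^{2} \cos{\left(t x \right)}}{3} - \frac{4 t \cos{\left(t x \right)}}{3} + \frac{x^{3} \sin{\left(t x \right)}}{3} + x \sin{\left(t x \right)} + \frac{5 e^{t} e^{x}}{3} - \frac{4 e^{t}}{3}.
Matching coefficients of the independent functions:
  [t \cos{\left(t x \right)}]:  - \frac{4 C}{3} = - \frac{4}{3}
  [t^{2} \cos{\left(t x \right)}]:  - \frac{C}{3} = - \frac{1}{3}
  [x \sin{\left(t x \right)}]:  C = 1
  [x^{3} \sin{\left(t x \right)}]:  \frac{C}{3} = \frac{1}{3}
  [e^{t} e^{x}]:  \frac{A}{3} = \frac{5}{3}
  [t^{2} x \sin{\left(t x \right)}]:  \frac{2 C}{3} = \frac{2}{3}
  [e^{t}]:  - \frac{2 B}{3} = - \frac{4}{3}
Solving: A = 5, B = 2, C = 1.
Check against the point condition:
  u(0, 0) = 8  ⟹  A + B + C = 8  ✓
Hence u(x, t) = 2 e^{t} + 5 e^{t + x} + \cos{\left(t x \right)}.

Answer: u(x, t) = 2 e^{t} + 5 e^{t + x} + \cos{\left(t x \right)}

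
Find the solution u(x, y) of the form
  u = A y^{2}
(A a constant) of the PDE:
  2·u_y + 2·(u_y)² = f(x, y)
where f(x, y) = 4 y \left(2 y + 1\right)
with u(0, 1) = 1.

Answer: u(x, y) = y^{2}

Derivation:
Substitute the ansatz u = A y^{2} into the left-hand side.
Derivatives of the ansatz:
  u_y = 2 A y
Term by term:
  2·u_y = 4 A y
  2·(u_y)² = 8 A^{2} y^{2}
So the left-hand side equals
  8 A^{2} y^{2} + 4 A y
This must equal f(x, y) identically; expanded, f = 8 y^{2} + 4 y.
Matching coefficients of the independent functions:
  [y]:  4 A = 4
  [y^{2}]:  8 A^{2} = 8
Solving: A = 1.
Check against the point condition:
  u(0, 1) = 1  ⟹  A = 1  ✓
Hence u(x, y) = y^{2}.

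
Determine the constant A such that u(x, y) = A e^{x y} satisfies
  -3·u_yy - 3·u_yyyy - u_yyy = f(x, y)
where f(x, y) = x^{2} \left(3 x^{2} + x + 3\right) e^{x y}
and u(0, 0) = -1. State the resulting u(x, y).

Substitute the ansatz u = A e^{x y} into the left-hand side.
Derivatives of the ansatz:
  u_yy = A x^{2} e^{x y}
  u_yyyy = A x^{4} e^{x y}
  u_yyy = A x^{3} e^{x y}
Term by term:
  -3·u_yy = - 3 A x^{2} e^{x y}
  -3·u_yyyy = - 3 A x^{4} e^{x y}
  -u_yyy = - A x^{3} e^{x y}
So the left-hand side equals
  - 3 A x^{4} e^{x y} - A x^{3} e^{x y} - 3 A x^{2} e^{x y}
This must equal f(x, y) identically; expanded, f = 3 x^{4} e^{x y} + x^{3} e^{x y} + 3 x^{2} e^{x y}.
Matching coefficients of the independent functions:
  [x^{2} e^{x y}, x^{4} e^{x y}]:  - 3 A = 3
  [x^{3} e^{x y}]:  - A = 1
Solving: A = -1.
Check against the point condition:
  u(0, 0) = -1  ⟹  A = -1  ✓
Hence u(x, y) = - e^{x y}.

Answer: u(x, y) = - e^{x y}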